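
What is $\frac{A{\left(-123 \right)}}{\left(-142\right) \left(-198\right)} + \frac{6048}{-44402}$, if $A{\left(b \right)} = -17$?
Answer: $- \frac{85400201}{624203316} \approx -0.13681$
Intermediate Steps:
$\frac{A{\left(-123 \right)}}{\left(-142\right) \left(-198\right)} + \frac{6048}{-44402} = - \frac{17}{\left(-142\right) \left(-198\right)} + \frac{6048}{-44402} = - \frac{17}{28116} + 6048 \left(- \frac{1}{44402}\right) = \left(-17\right) \frac{1}{28116} - \frac{3024}{22201} = - \frac{17}{28116} - \frac{3024}{22201} = - \frac{85400201}{624203316}$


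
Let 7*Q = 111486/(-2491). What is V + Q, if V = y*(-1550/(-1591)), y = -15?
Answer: -582784476/27742267 ≈ -21.007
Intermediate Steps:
Q = -111486/17437 (Q = (111486/(-2491))/7 = (111486*(-1/2491))/7 = (1/7)*(-111486/2491) = -111486/17437 ≈ -6.3936)
V = -23250/1591 (V = -(-23250)/(-1591) = -(-23250)*(-1)/1591 = -15*1550/1591 = -23250/1591 ≈ -14.613)
V + Q = -23250/1591 - 111486/17437 = -582784476/27742267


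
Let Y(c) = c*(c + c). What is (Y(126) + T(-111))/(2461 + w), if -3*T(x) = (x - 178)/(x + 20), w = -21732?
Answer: -8668007/5260983 ≈ -1.6476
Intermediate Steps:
Y(c) = 2*c² (Y(c) = c*(2*c) = 2*c²)
T(x) = -(-178 + x)/(3*(20 + x)) (T(x) = -(x - 178)/(3*(x + 20)) = -(-178 + x)/(3*(20 + x)))
(Y(126) + T(-111))/(2461 + w) = (2*126² + (178 - 1*(-111))/(3*(20 - 111)))/(2461 - 21732) = (2*15876 + (⅓)*(178 + 111)/(-91))/(-19271) = (31752 + (⅓)*(-1/91)*289)*(-1/19271) = (31752 - 289/273)*(-1/19271) = (8668007/273)*(-1/19271) = -8668007/5260983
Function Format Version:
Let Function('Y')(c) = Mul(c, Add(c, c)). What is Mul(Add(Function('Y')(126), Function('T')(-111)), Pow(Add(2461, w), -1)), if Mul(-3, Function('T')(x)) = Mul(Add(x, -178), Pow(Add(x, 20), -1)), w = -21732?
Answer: Rational(-8668007, 5260983) ≈ -1.6476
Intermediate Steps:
Function('Y')(c) = Mul(2, Pow(c, 2)) (Function('Y')(c) = Mul(c, Mul(2, c)) = Mul(2, Pow(c, 2)))
Function('T')(x) = Mul(Rational(-1, 3), Pow(Add(20, x), -1), Add(-178, x)) (Function('T')(x) = Mul(Rational(-1, 3), Mul(Add(x, -178), Pow(Add(x, 20), -1))) = Mul(Rational(-1, 3), Mul(Add(-178, x), Pow(Add(20, x), -1))) = Mul(Rational(-1, 3), Mul(Pow(Add(20, x), -1), Add(-178, x))) = Mul(Rational(-1, 3), Pow(Add(20, x), -1), Add(-178, x)))
Mul(Add(Function('Y')(126), Function('T')(-111)), Pow(Add(2461, w), -1)) = Mul(Add(Mul(2, Pow(126, 2)), Mul(Rational(1, 3), Pow(Add(20, -111), -1), Add(178, Mul(-1, -111)))), Pow(Add(2461, -21732), -1)) = Mul(Add(Mul(2, 15876), Mul(Rational(1, 3), Pow(-91, -1), Add(178, 111))), Pow(-19271, -1)) = Mul(Add(31752, Mul(Rational(1, 3), Rational(-1, 91), 289)), Rational(-1, 19271)) = Mul(Add(31752, Rational(-289, 273)), Rational(-1, 19271)) = Mul(Rational(8668007, 273), Rational(-1, 19271)) = Rational(-8668007, 5260983)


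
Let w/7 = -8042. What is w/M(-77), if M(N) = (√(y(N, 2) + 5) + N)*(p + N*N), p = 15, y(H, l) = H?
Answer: 2167319/17834972 + 84441*I*√2/8917486 ≈ 0.12152 + 0.013391*I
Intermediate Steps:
w = -56294 (w = 7*(-8042) = -56294)
M(N) = (15 + N²)*(N + √(5 + N)) (M(N) = (√(N + 5) + N)*(15 + N*N) = (√(5 + N) + N)*(15 + N²) = (N + √(5 + N))*(15 + N²) = (15 + N²)*(N + √(5 + N)))
w/M(-77) = -56294/((-77)³ + 15*(-77) + 15*√(5 - 77) + (-77)²*√(5 - 77)) = -56294/(-456533 - 1155 + 15*√(-72) + 5929*√(-72)) = -56294/(-456533 - 1155 + 15*(6*I*√2) + 5929*(6*I*√2)) = -56294/(-456533 - 1155 + 90*I*√2 + 35574*I*√2) = -56294/(-457688 + 35664*I*√2)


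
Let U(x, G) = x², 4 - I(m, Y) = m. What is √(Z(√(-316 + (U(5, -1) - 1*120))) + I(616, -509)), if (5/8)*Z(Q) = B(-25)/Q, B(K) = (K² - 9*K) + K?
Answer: 2*√(-2871657 - 15070*I*√411)/137 ≈ 1.3141 - 24.773*I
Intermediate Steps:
I(m, Y) = 4 - m
B(K) = K² - 8*K
Z(Q) = 1320/Q (Z(Q) = 8*((-25*(-8 - 25))/Q)/5 = 8*((-25*(-33))/Q)/5 = 8*(825/Q)/5 = 1320/Q)
√(Z(√(-316 + (U(5, -1) - 1*120))) + I(616, -509)) = √(1320/(√(-316 + (5² - 1*120))) + (4 - 1*616)) = √(1320/(√(-316 + (25 - 120))) + (4 - 616)) = √(1320/(√(-316 - 95)) - 612) = √(1320/(√(-411)) - 612) = √(1320/((I*√411)) - 612) = √(1320*(-I*√411/411) - 612) = √(-440*I*√411/137 - 612) = √(-612 - 440*I*√411/137)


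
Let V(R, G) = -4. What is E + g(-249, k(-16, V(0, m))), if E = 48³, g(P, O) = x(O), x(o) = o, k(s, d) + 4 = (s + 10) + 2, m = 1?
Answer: 110584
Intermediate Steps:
k(s, d) = 8 + s (k(s, d) = -4 + ((s + 10) + 2) = -4 + ((10 + s) + 2) = -4 + (12 + s) = 8 + s)
g(P, O) = O
E = 110592
E + g(-249, k(-16, V(0, m))) = 110592 + (8 - 16) = 110592 - 8 = 110584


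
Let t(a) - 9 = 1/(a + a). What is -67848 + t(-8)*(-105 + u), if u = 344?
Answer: -1051391/16 ≈ -65712.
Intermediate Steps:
t(a) = 9 + 1/(2*a) (t(a) = 9 + 1/(a + a) = 9 + 1/(2*a))
-67848 + t(-8)*(-105 + u) = -67848 + (9 + (½)/(-8))*(-105 + 344) = -67848 + (9 + (½)*(-⅛))*239 = -67848 + (9 - 1/16)*239 = -67848 + (143/16)*239 = -67848 + 34177/16 = -1051391/16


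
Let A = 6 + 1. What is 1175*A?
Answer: 8225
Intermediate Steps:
A = 7
1175*A = 1175*7 = 8225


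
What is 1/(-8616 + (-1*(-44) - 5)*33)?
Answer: -1/7329 ≈ -0.00013644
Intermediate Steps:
1/(-8616 + (-1*(-44) - 5)*33) = 1/(-8616 + (44 - 5)*33) = 1/(-8616 + 39*33) = 1/(-8616 + 1287) = 1/(-7329) = -1/7329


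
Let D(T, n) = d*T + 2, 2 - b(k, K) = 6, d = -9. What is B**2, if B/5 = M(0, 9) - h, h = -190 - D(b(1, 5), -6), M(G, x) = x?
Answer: 1404225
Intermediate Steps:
b(k, K) = -4 (b(k, K) = 2 - 1*6 = 2 - 6 = -4)
D(T, n) = 2 - 9*T (D(T, n) = -9*T + 2 = 2 - 9*T)
h = -228 (h = -190 - (2 - 9*(-4)) = -190 - (2 + 36) = -190 - 1*38 = -190 - 38 = -228)
B = 1185 (B = 5*(9 - 1*(-228)) = 5*(9 + 228) = 5*237 = 1185)
B**2 = 1185**2 = 1404225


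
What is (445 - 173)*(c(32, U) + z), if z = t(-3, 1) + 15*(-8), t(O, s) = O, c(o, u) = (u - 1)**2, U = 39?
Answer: 359312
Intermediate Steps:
c(o, u) = (-1 + u)**2
z = -123 (z = -3 + 15*(-8) = -3 - 120 = -123)
(445 - 173)*(c(32, U) + z) = (445 - 173)*((-1 + 39)**2 - 123) = 272*(38**2 - 123) = 272*(1444 - 123) = 272*1321 = 359312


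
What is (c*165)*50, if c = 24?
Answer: 198000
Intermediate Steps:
(c*165)*50 = (24*165)*50 = 3960*50 = 198000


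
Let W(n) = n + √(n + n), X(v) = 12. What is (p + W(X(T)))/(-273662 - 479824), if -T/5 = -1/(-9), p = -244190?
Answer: 122089/376743 - √6/376743 ≈ 0.32406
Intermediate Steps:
T = -5/9 (T = -(-5)/(-9) = -(-5)*(-1)/9 = -5*⅑ = -5/9 ≈ -0.55556)
W(n) = n + √2*√n (W(n) = n + √(2*n) = n + √2*√n)
(p + W(X(T)))/(-273662 - 479824) = (-244190 + (12 + √2*√12))/(-273662 - 479824) = (-244190 + (12 + √2*(2*√3)))/(-753486) = (-244190 + (12 + 2*√6))*(-1/753486) = (-244178 + 2*√6)*(-1/753486) = 122089/376743 - √6/376743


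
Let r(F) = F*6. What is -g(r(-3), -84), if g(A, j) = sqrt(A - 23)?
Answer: -I*sqrt(41) ≈ -6.4031*I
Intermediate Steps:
r(F) = 6*F
g(A, j) = sqrt(-23 + A)
-g(r(-3), -84) = -sqrt(-23 + 6*(-3)) = -sqrt(-23 - 18) = -sqrt(-41) = -I*sqrt(41)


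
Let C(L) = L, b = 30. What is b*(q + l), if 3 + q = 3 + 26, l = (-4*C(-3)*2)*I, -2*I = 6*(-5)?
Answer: 11580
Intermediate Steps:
I = 15 (I = -3*(-5) = -1/2*(-30) = 15)
l = 360 (l = (-4*(-3)*2)*15 = (12*2)*15 = 24*15 = 360)
q = 26 (q = -3 + (3 + 26) = -3 + 29 = 26)
b*(q + l) = 30*(26 + 360) = 30*386 = 11580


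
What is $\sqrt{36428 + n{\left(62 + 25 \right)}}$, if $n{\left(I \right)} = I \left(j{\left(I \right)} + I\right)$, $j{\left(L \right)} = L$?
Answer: $\sqrt{51566} \approx 227.08$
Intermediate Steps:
$n{\left(I \right)} = 2 I^{2}$ ($n{\left(I \right)} = I \left(I + I\right) = I 2 I = 2 I^{2}$)
$\sqrt{36428 + n{\left(62 + 25 \right)}} = \sqrt{36428 + 2 \left(62 + 25\right)^{2}} = \sqrt{36428 + 2 \cdot 87^{2}} = \sqrt{36428 + 2 \cdot 7569} = \sqrt{36428 + 15138} = \sqrt{51566}$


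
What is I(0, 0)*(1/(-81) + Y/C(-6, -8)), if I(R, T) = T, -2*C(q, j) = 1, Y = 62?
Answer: 0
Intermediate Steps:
C(q, j) = -½ (C(q, j) = -½*1 = -½)
I(0, 0)*(1/(-81) + Y/C(-6, -8)) = 0*(1/(-81) + 62/(-½)) = 0*(1*(-1/81) + 62*(-2)) = 0*(-1/81 - 124) = 0*(-10045/81) = 0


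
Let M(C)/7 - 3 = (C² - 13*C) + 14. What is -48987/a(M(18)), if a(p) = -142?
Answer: 48987/142 ≈ 344.98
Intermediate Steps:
M(C) = 119 - 91*C + 7*C² (M(C) = 21 + 7*((C² - 13*C) + 14) = 21 + 7*(14 + C² - 13*C) = 21 + (98 - 91*C + 7*C²) = 119 - 91*C + 7*C²)
-48987/a(M(18)) = -48987/(-142) = -48987*(-1/142) = 48987/142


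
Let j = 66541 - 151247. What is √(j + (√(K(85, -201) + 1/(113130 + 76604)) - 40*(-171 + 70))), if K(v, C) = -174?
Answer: √(-2903894588323496 + 189734*I*√6263824201810)/189734 ≈ 0.023222 + 284.02*I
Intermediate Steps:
j = -84706
√(j + (√(K(85, -201) + 1/(113130 + 76604)) - 40*(-171 + 70))) = √(-84706 + (√(-174 + 1/(113130 + 76604)) - 40*(-171 + 70))) = √(-84706 + (√(-174 + 1/189734) - 40*(-101))) = √(-84706 + (√(-174 + 1/189734) + 4040)) = √(-84706 + (√(-33013715/189734) + 4040)) = √(-84706 + (I*√6263824201810/189734 + 4040)) = √(-84706 + (4040 + I*√6263824201810/189734)) = √(-80666 + I*√6263824201810/189734)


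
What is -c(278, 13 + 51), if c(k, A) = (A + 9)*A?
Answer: -4672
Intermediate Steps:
c(k, A) = A*(9 + A) (c(k, A) = (9 + A)*A = A*(9 + A))
-c(278, 13 + 51) = -(13 + 51)*(9 + (13 + 51)) = -64*(9 + 64) = -64*73 = -1*4672 = -4672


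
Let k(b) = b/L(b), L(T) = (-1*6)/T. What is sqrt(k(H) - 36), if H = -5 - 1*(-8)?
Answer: 5*I*sqrt(6)/2 ≈ 6.1237*I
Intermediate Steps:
L(T) = -6/T
H = 3 (H = -5 + 8 = 3)
k(b) = -b**2/6 (k(b) = b/((-6/b)) = b*(-b/6) = -b**2/6)
sqrt(k(H) - 36) = sqrt(-1/6*3**2 - 36) = sqrt(-1/6*9 - 36) = sqrt(-3/2 - 36) = sqrt(-75/2) = 5*I*sqrt(6)/2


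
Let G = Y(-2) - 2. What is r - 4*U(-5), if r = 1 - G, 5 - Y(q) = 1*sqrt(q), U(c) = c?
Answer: 18 + I*sqrt(2) ≈ 18.0 + 1.4142*I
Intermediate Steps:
Y(q) = 5 - sqrt(q)
G = 3 - I*sqrt(2) (G = (5 - sqrt(-2)) - 2 = (5 - I*sqrt(2)) - 2 = 3 - I*sqrt(2) ≈ 3.0 - 1.4142*I)
r = -2 + I*sqrt(2) (r = 1 - (3 - I*sqrt(2)) = 1 + (-3 + I*sqrt(2)) = -2 + I*sqrt(2) ≈ -2.0 + 1.4142*I)
r - 4*U(-5) = (-2 + I*sqrt(2)) - 4*(-5) = (-2 + I*sqrt(2)) + 20 = 18 + I*sqrt(2)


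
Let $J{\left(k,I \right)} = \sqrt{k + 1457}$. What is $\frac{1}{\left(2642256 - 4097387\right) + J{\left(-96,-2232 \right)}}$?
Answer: $- \frac{1455131}{2117406225800} - \frac{\sqrt{1361}}{2117406225800} \approx -6.8724 \cdot 10^{-7}$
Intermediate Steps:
$J{\left(k,I \right)} = \sqrt{1457 + k}$
$\frac{1}{\left(2642256 - 4097387\right) + J{\left(-96,-2232 \right)}} = \frac{1}{\left(2642256 - 4097387\right) + \sqrt{1457 - 96}} = \frac{1}{-1455131 + \sqrt{1361}}$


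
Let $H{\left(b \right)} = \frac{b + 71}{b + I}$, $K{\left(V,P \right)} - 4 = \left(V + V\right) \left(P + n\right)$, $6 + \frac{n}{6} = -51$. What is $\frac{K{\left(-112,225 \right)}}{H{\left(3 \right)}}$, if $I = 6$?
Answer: $\frac{117954}{37} \approx 3187.9$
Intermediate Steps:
$n = -342$ ($n = -36 + 6 \left(-51\right) = -36 - 306 = -342$)
$K{\left(V,P \right)} = 4 + 2 V \left(-342 + P\right)$ ($K{\left(V,P \right)} = 4 + \left(V + V\right) \left(P - 342\right) = 4 + 2 V \left(-342 + P\right)$)
$H{\left(b \right)} = \frac{71 + b}{6 + b}$ ($H{\left(b \right)} = \frac{b + 71}{b + 6} = \frac{71 + b}{6 + b}$)
$\frac{K{\left(-112,225 \right)}}{H{\left(3 \right)}} = \frac{4 - -76608 + 2 \cdot 225 \left(-112\right)}{\frac{1}{6 + 3} \left(71 + 3\right)} = \frac{4 + 76608 - 50400}{\frac{1}{9} \cdot 74} = \frac{26212}{\frac{1}{9} \cdot 74} = \frac{26212}{\frac{74}{9}} = 26212 \cdot \frac{9}{74} = \frac{117954}{37}$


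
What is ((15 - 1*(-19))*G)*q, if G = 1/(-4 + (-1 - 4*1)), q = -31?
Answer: 1054/9 ≈ 117.11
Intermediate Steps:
G = -1/9 (G = 1/(-4 + (-1 - 4)) = 1/(-4 - 5) = 1/(-9) = -1/9 ≈ -0.11111)
((15 - 1*(-19))*G)*q = ((15 - 1*(-19))*(-1/9))*(-31) = ((15 + 19)*(-1/9))*(-31) = (34*(-1/9))*(-31) = -34/9*(-31) = 1054/9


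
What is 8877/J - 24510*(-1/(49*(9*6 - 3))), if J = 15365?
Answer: 18989513/1828435 ≈ 10.386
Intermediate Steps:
8877/J - 24510*(-1/(49*(9*6 - 3))) = 8877/15365 - 24510*(-1/(49*(9*6 - 3))) = 8877*(1/15365) - 24510*(-1/(49*(54 - 3))) = 8877/15365 - 24510/(51*(-49)) = 8877/15365 - 24510/(-2499) = 8877/15365 - 24510*(-1/2499) = 8877/15365 + 8170/833 = 18989513/1828435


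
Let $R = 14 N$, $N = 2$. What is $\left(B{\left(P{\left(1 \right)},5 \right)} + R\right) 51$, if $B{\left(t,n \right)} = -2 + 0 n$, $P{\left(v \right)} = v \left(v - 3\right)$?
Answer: $1326$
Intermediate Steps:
$P{\left(v \right)} = v \left(-3 + v\right)$
$R = 28$ ($R = 14 \cdot 2 = 28$)
$B{\left(t,n \right)} = -2$ ($B{\left(t,n \right)} = -2 + 0 = -2$)
$\left(B{\left(P{\left(1 \right)},5 \right)} + R\right) 51 = \left(-2 + 28\right) 51 = 26 \cdot 51 = 1326$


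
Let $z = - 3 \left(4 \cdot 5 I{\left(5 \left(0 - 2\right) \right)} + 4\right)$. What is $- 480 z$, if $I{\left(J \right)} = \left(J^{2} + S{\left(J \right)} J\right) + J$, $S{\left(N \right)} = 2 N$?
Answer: $8357760$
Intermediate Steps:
$I{\left(J \right)} = J + 3 J^{2}$ ($I{\left(J \right)} = \left(J^{2} + 2 J J\right) + J = \left(J^{2} + 2 J^{2}\right) + J = 3 J^{2} + J = J + 3 J^{2}$)
$z = -17412$ ($z = - 3 \left(4 \cdot 5 \cdot 5 \left(0 - 2\right) \left(1 + 3 \cdot 5 \left(0 - 2\right)\right) + 4\right) = - 3 \left(20 \cdot 5 \left(-2\right) \left(1 + 3 \cdot 5 \left(-2\right)\right) + 4\right) = - 3 \left(20 \left(- 10 \left(1 + 3 \left(-10\right)\right)\right) + 4\right) = - 3 \left(20 \left(- 10 \left(1 - 30\right)\right) + 4\right) = - 3 \left(20 \left(\left(-10\right) \left(-29\right)\right) + 4\right) = - 3 \left(20 \cdot 290 + 4\right) = - 3 \left(5800 + 4\right) = \left(-3\right) 5804 = -17412$)
$- 480 z = \left(-480\right) \left(-17412\right) = 8357760$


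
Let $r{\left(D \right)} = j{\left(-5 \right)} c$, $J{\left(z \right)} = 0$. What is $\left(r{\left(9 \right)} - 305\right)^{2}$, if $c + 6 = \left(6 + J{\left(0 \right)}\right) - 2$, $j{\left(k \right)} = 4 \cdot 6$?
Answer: $124609$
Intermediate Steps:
$j{\left(k \right)} = 24$
$c = -2$ ($c = -6 + \left(\left(6 + 0\right) - 2\right) = -6 + \left(6 - 2\right) = -6 + 4 = -2$)
$r{\left(D \right)} = -48$ ($r{\left(D \right)} = 24 \left(-2\right) = -48$)
$\left(r{\left(9 \right)} - 305\right)^{2} = \left(-48 - 305\right)^{2} = \left(-353\right)^{2} = 124609$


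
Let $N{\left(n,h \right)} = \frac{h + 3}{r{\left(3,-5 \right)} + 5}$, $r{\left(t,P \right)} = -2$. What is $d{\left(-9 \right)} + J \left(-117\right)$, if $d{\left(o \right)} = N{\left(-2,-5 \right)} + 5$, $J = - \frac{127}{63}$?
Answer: $\frac{5044}{21} \approx 240.19$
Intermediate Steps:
$J = - \frac{127}{63}$ ($J = \left(-127\right) \frac{1}{63} = - \frac{127}{63} \approx -2.0159$)
$N{\left(n,h \right)} = 1 + \frac{h}{3}$ ($N{\left(n,h \right)} = \frac{h + 3}{-2 + 5} = \frac{3 + h}{3} = \left(3 + h\right) \frac{1}{3} = 1 + \frac{h}{3}$)
$d{\left(o \right)} = \frac{13}{3}$ ($d{\left(o \right)} = \left(1 + \frac{1}{3} \left(-5\right)\right) + 5 = \left(1 - \frac{5}{3}\right) + 5 = - \frac{2}{3} + 5 = \frac{13}{3}$)
$d{\left(-9 \right)} + J \left(-117\right) = \frac{13}{3} - - \frac{1651}{7} = \frac{13}{3} + \frac{1651}{7} = \frac{5044}{21}$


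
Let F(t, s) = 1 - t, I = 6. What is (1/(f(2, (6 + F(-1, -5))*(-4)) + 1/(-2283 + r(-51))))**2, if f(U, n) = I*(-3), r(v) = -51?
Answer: 5447556/1765092169 ≈ 0.0030863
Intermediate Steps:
f(U, n) = -18 (f(U, n) = 6*(-3) = -18)
(1/(f(2, (6 + F(-1, -5))*(-4)) + 1/(-2283 + r(-51))))**2 = (1/(-18 + 1/(-2283 - 51)))**2 = (1/(-18 + 1/(-2334)))**2 = (1/(-18 - 1/2334))**2 = (1/(-42013/2334))**2 = (-2334/42013)**2 = 5447556/1765092169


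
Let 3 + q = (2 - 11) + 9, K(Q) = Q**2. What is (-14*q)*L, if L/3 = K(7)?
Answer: 6174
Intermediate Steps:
L = 147 (L = 3*7**2 = 3*49 = 147)
q = -3 (q = -3 + ((2 - 11) + 9) = -3 + (-9 + 9) = -3 + 0 = -3)
(-14*q)*L = -14*(-3)*147 = 42*147 = 6174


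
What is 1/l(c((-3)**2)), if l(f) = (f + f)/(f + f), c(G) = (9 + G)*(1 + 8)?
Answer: 1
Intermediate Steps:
c(G) = 81 + 9*G (c(G) = (9 + G)*9 = 81 + 9*G)
l(f) = 1 (l(f) = (2*f)/((2*f)) = (2*f)*(1/(2*f)) = 1)
1/l(c((-3)**2)) = 1/1 = 1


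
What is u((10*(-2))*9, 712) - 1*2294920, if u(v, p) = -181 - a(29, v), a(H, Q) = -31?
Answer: -2295070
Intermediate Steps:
u(v, p) = -150 (u(v, p) = -181 - 1*(-31) = -181 + 31 = -150)
u((10*(-2))*9, 712) - 1*2294920 = -150 - 1*2294920 = -150 - 2294920 = -2295070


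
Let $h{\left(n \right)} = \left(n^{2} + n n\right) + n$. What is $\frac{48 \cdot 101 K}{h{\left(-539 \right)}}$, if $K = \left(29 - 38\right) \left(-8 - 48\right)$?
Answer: $\frac{116352}{27643} \approx 4.2091$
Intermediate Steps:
$K = 504$ ($K = \left(-9\right) \left(-56\right) = 504$)
$h{\left(n \right)} = n + 2 n^{2}$ ($h{\left(n \right)} = \left(n^{2} + n^{2}\right) + n = 2 n^{2} + n = n + 2 n^{2}$)
$\frac{48 \cdot 101 K}{h{\left(-539 \right)}} = \frac{48 \cdot 101 \cdot 504}{\left(-539\right) \left(1 + 2 \left(-539\right)\right)} = \frac{4848 \cdot 504}{\left(-539\right) \left(1 - 1078\right)} = \frac{2443392}{\left(-539\right) \left(-1077\right)} = \frac{2443392}{580503} = 2443392 \cdot \frac{1}{580503} = \frac{116352}{27643}$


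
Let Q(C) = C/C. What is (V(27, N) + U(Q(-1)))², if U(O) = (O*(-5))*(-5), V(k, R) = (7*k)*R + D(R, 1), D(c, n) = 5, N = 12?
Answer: 5280804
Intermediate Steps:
Q(C) = 1
V(k, R) = 5 + 7*R*k (V(k, R) = (7*k)*R + 5 = 7*R*k + 5 = 5 + 7*R*k)
U(O) = 25*O (U(O) = -5*O*(-5) = 25*O)
(V(27, N) + U(Q(-1)))² = ((5 + 7*12*27) + 25*1)² = ((5 + 2268) + 25)² = (2273 + 25)² = 2298² = 5280804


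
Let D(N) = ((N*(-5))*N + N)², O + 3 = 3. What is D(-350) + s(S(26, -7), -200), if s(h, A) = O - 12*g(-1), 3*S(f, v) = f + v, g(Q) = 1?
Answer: 375585122488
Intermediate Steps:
O = 0 (O = -3 + 3 = 0)
D(N) = (N - 5*N²)² (D(N) = ((-5*N)*N + N)² = (-5*N² + N)² = (N - 5*N²)²)
S(f, v) = f/3 + v/3 (S(f, v) = (f + v)/3 = f/3 + v/3)
s(h, A) = -12 (s(h, A) = 0 - 12*1 = 0 - 12 = -12)
D(-350) + s(S(26, -7), -200) = (-350)²*(-1 + 5*(-350))² - 12 = 122500*(-1 - 1750)² - 12 = 122500*(-1751)² - 12 = 122500*3066001 - 12 = 375585122500 - 12 = 375585122488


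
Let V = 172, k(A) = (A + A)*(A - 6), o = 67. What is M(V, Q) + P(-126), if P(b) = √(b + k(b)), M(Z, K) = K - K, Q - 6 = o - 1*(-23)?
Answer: 3*√3682 ≈ 182.04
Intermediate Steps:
k(A) = 2*A*(-6 + A) (k(A) = (2*A)*(-6 + A) = 2*A*(-6 + A))
Q = 96 (Q = 6 + (67 - 1*(-23)) = 6 + (67 + 23) = 6 + 90 = 96)
M(Z, K) = 0
P(b) = √(b + 2*b*(-6 + b))
M(V, Q) + P(-126) = 0 + √(-126*(-11 + 2*(-126))) = 0 + √(-126*(-11 - 252)) = 0 + √(-126*(-263)) = 0 + √33138 = 0 + 3*√3682 = 3*√3682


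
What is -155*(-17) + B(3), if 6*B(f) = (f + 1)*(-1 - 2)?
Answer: 2633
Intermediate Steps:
B(f) = -1/2 - f/2 (B(f) = ((f + 1)*(-1 - 2))/6 = ((1 + f)*(-3))/6 = (-3 - 3*f)/6 = -1/2 - f/2)
-155*(-17) + B(3) = -155*(-17) + (-1/2 - 1/2*3) = 2635 + (-1/2 - 3/2) = 2635 - 2 = 2633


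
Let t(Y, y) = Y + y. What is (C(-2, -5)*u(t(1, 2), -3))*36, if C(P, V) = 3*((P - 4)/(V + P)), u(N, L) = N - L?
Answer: 3888/7 ≈ 555.43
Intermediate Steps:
C(P, V) = 3*(-4 + P)/(P + V) (C(P, V) = 3*((-4 + P)/(P + V)) = 3*(-4 + P)/(P + V))
(C(-2, -5)*u(t(1, 2), -3))*36 = ((3*(-4 - 2)/(-2 - 5))*((1 + 2) - 1*(-3)))*36 = ((3*(-6)/(-7))*(3 + 3))*36 = ((3*(-⅐)*(-6))*6)*36 = ((18/7)*6)*36 = (108/7)*36 = 3888/7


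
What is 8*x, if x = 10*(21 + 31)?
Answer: 4160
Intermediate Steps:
x = 520 (x = 10*52 = 520)
8*x = 8*520 = 4160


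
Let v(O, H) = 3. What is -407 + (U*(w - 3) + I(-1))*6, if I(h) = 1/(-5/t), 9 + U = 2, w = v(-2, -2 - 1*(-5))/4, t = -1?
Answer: -3113/10 ≈ -311.30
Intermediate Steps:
w = ¾ (w = 3/4 = 3*(¼) = ¾ ≈ 0.75000)
U = -7 (U = -9 + 2 = -7)
I(h) = ⅕ (I(h) = 1/(-5/(-1)) = 1/(-5*(-1)) = 1/5 = ⅕)
-407 + (U*(w - 3) + I(-1))*6 = -407 + (-7*(¾ - 3) + ⅕)*6 = -407 + (-7*(-9/4) + ⅕)*6 = -407 + (63/4 + ⅕)*6 = -407 + (319/20)*6 = -407 + 957/10 = -3113/10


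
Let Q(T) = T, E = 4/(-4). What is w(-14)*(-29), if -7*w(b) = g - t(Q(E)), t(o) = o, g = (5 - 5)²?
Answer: 29/7 ≈ 4.1429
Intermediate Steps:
E = -1 (E = 4*(-¼) = -1)
g = 0 (g = 0² = 0)
w(b) = -⅐ (w(b) = -(0 - 1*(-1))/7 = -(0 + 1)/7 = -⅐*1 = -⅐)
w(-14)*(-29) = -⅐*(-29) = 29/7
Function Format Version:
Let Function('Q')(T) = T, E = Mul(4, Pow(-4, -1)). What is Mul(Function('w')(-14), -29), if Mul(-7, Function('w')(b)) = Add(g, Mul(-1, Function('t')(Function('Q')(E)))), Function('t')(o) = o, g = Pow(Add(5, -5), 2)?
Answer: Rational(29, 7) ≈ 4.1429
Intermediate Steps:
E = -1 (E = Mul(4, Rational(-1, 4)) = -1)
g = 0 (g = Pow(0, 2) = 0)
Function('w')(b) = Rational(-1, 7) (Function('w')(b) = Mul(Rational(-1, 7), Add(0, Mul(-1, -1))) = Mul(Rational(-1, 7), Add(0, 1)) = Mul(Rational(-1, 7), 1) = Rational(-1, 7))
Mul(Function('w')(-14), -29) = Mul(Rational(-1, 7), -29) = Rational(29, 7)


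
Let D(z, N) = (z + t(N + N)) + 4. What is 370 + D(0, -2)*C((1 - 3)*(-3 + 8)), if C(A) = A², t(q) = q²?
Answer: 2370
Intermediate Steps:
D(z, N) = 4 + z + 4*N² (D(z, N) = (z + (N + N)²) + 4 = (z + (2*N)²) + 4 = (z + 4*N²) + 4 = 4 + z + 4*N²)
370 + D(0, -2)*C((1 - 3)*(-3 + 8)) = 370 + (4 + 0 + 4*(-2)²)*((1 - 3)*(-3 + 8))² = 370 + (4 + 0 + 4*4)*(-2*5)² = 370 + (4 + 0 + 16)*(-10)² = 370 + 20*100 = 370 + 2000 = 2370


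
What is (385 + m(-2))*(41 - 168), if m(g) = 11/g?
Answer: -96393/2 ≈ -48197.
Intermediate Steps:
(385 + m(-2))*(41 - 168) = (385 + 11/(-2))*(41 - 168) = (385 + 11*(-½))*(-127) = (385 - 11/2)*(-127) = (759/2)*(-127) = -96393/2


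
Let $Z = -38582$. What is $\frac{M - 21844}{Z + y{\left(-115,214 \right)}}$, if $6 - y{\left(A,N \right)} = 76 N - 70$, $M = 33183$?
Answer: $- \frac{11339}{54770} \approx -0.20703$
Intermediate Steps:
$y{\left(A,N \right)} = 76 - 76 N$ ($y{\left(A,N \right)} = 6 - \left(76 N - 70\right) = 6 - \left(-70 + 76 N\right) = 76 - 76 N$)
$\frac{M - 21844}{Z + y{\left(-115,214 \right)}} = \frac{33183 - 21844}{-38582 + \left(76 - 16264\right)} = \frac{11339}{-38582 + \left(76 - 16264\right)} = \frac{11339}{-38582 - 16188} = \frac{11339}{-54770} = 11339 \left(- \frac{1}{54770}\right) = - \frac{11339}{54770}$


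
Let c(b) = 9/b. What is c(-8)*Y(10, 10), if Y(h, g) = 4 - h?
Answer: 27/4 ≈ 6.7500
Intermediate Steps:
c(-8)*Y(10, 10) = (9/(-8))*(4 - 1*10) = (9*(-1/8))*(4 - 10) = -9/8*(-6) = 27/4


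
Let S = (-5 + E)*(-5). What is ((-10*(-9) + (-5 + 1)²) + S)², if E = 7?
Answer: 9216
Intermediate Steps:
S = -10 (S = (-5 + 7)*(-5) = 2*(-5) = -10)
((-10*(-9) + (-5 + 1)²) + S)² = ((-10*(-9) + (-5 + 1)²) - 10)² = ((90 + (-4)²) - 10)² = ((90 + 16) - 10)² = (106 - 10)² = 96² = 9216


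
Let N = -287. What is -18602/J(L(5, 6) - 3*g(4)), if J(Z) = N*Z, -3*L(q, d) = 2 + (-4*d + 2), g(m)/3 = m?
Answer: -27903/12628 ≈ -2.2096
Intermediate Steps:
g(m) = 3*m
L(q, d) = -4/3 + 4*d/3 (L(q, d) = -(2 + (-4*d + 2))/3 = -(2 + (2 - 4*d))/3 = -(4 - 4*d)/3 = -4/3 + 4*d/3)
J(Z) = -287*Z
-18602/J(L(5, 6) - 3*g(4)) = -18602*(-1/(287*((-4/3 + (4/3)*6) - 9*4))) = -18602*(-1/(287*((-4/3 + 8) - 3*12))) = -18602*(-1/(287*(20/3 - 36))) = -18602/((-287*(-88/3))) = -18602/25256/3 = -18602*3/25256 = -27903/12628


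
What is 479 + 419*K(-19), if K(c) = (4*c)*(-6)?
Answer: 191543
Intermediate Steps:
K(c) = -24*c
479 + 419*K(-19) = 479 + 419*(-24*(-19)) = 479 + 419*456 = 479 + 191064 = 191543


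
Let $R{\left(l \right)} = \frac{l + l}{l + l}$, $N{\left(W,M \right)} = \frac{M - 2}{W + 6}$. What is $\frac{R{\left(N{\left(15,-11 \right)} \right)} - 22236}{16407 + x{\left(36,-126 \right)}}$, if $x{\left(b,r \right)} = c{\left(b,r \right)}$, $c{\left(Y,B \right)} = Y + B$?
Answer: $- \frac{22235}{16317} \approx -1.3627$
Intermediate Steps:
$N{\left(W,M \right)} = \frac{-2 + M}{6 + W}$
$c{\left(Y,B \right)} = B + Y$
$x{\left(b,r \right)} = b + r$ ($x{\left(b,r \right)} = r + b = b + r$)
$R{\left(l \right)} = 1$ ($R{\left(l \right)} = \frac{2 l}{2 l} = 2 l \frac{1}{2 l} = 1$)
$\frac{R{\left(N{\left(15,-11 \right)} \right)} - 22236}{16407 + x{\left(36,-126 \right)}} = \frac{1 - 22236}{16407 + \left(36 - 126\right)} = - \frac{22235}{16407 - 90} = - \frac{22235}{16317}$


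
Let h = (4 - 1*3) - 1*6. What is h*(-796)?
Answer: 3980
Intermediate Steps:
h = -5 (h = (4 - 3) - 6 = 1 - 6 = -5)
h*(-796) = -5*(-796) = 3980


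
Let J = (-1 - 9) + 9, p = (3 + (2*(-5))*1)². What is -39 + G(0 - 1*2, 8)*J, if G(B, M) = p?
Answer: -88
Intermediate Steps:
p = 49 (p = (3 - 10*1)² = (3 - 10)² = (-7)² = 49)
G(B, M) = 49
J = -1 (J = -10 + 9 = -1)
-39 + G(0 - 1*2, 8)*J = -39 + 49*(-1) = -39 - 49 = -88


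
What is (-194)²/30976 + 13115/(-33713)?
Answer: 215643057/261073472 ≈ 0.82599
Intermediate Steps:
(-194)²/30976 + 13115/(-33713) = 37636*(1/30976) + 13115*(-1/33713) = 9409/7744 - 13115/33713 = 215643057/261073472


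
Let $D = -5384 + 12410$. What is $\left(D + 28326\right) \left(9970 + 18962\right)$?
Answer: $1022804064$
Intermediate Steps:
$D = 7026$
$\left(D + 28326\right) \left(9970 + 18962\right) = \left(7026 + 28326\right) \left(9970 + 18962\right) = 35352 \cdot 28932 = 1022804064$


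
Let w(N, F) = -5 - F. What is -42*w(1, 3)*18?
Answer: 6048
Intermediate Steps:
-42*w(1, 3)*18 = -42*(-5 - 1*3)*18 = -42*(-5 - 3)*18 = -42*(-8)*18 = 336*18 = 6048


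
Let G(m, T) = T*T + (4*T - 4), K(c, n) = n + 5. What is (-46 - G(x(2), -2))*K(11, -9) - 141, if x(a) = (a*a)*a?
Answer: 11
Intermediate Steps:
K(c, n) = 5 + n
x(a) = a³ (x(a) = a²*a = a³)
G(m, T) = -4 + T² + 4*T (G(m, T) = T² + (-4 + 4*T) = -4 + T² + 4*T)
(-46 - G(x(2), -2))*K(11, -9) - 141 = (-46 - (-4 + (-2)² + 4*(-2)))*(5 - 9) - 141 = (-46 - (-4 + 4 - 8))*(-4) - 141 = (-46 - 1*(-8))*(-4) - 141 = (-46 + 8)*(-4) - 141 = -38*(-4) - 141 = 152 - 141 = 11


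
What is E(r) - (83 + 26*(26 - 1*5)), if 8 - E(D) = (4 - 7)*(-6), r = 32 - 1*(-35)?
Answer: -639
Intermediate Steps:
r = 67 (r = 32 + 35 = 67)
E(D) = -10 (E(D) = 8 - (4 - 7)*(-6) = 8 - (-3)*(-6) = 8 - 1*18 = 8 - 18 = -10)
E(r) - (83 + 26*(26 - 1*5)) = -10 - (83 + 26*(26 - 1*5)) = -10 - (83 + 26*(26 - 5)) = -10 - (83 + 26*21) = -10 - (83 + 546) = -10 - 1*629 = -10 - 629 = -639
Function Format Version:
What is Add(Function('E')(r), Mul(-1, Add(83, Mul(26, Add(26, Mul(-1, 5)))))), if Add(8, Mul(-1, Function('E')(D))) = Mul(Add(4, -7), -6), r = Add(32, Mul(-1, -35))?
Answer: -639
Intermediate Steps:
r = 67 (r = Add(32, 35) = 67)
Function('E')(D) = -10 (Function('E')(D) = Add(8, Mul(-1, Mul(Add(4, -7), -6))) = Add(8, Mul(-1, Mul(-3, -6))) = Add(8, Mul(-1, 18)) = Add(8, -18) = -10)
Add(Function('E')(r), Mul(-1, Add(83, Mul(26, Add(26, Mul(-1, 5)))))) = Add(-10, Mul(-1, Add(83, Mul(26, Add(26, Mul(-1, 5)))))) = Add(-10, Mul(-1, Add(83, Mul(26, Add(26, -5))))) = Add(-10, Mul(-1, Add(83, Mul(26, 21)))) = Add(-10, Mul(-1, Add(83, 546))) = Add(-10, Mul(-1, 629)) = Add(-10, -629) = -639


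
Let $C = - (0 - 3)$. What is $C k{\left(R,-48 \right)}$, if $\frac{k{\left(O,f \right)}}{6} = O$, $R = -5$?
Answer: $-90$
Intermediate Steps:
$k{\left(O,f \right)} = 6 O$
$C = 3$ ($C = \left(-1\right) \left(-3\right) = 3$)
$C k{\left(R,-48 \right)} = 3 \cdot 6 \left(-5\right) = 3 \left(-30\right) = -90$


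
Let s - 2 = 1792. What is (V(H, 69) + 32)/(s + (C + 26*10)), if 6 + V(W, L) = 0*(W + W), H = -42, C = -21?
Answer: 26/2033 ≈ 0.012789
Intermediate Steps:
s = 1794 (s = 2 + 1792 = 1794)
V(W, L) = -6 (V(W, L) = -6 + 0*(W + W) = -6 + 0*(2*W) = -6 + 0 = -6)
(V(H, 69) + 32)/(s + (C + 26*10)) = (-6 + 32)/(1794 + (-21 + 26*10)) = 26/(1794 + (-21 + 260)) = 26/(1794 + 239) = 26/2033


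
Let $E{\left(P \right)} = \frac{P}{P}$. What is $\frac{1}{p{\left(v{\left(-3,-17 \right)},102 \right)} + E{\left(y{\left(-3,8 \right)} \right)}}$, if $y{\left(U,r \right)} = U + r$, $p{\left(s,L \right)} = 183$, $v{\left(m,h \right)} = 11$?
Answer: $\frac{1}{184} \approx 0.0054348$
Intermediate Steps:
$E{\left(P \right)} = 1$
$\frac{1}{p{\left(v{\left(-3,-17 \right)},102 \right)} + E{\left(y{\left(-3,8 \right)} \right)}} = \frac{1}{183 + 1} = \frac{1}{184}$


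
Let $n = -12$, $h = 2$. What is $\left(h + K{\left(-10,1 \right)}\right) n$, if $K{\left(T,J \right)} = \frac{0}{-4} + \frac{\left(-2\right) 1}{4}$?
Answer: $-18$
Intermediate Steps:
$K{\left(T,J \right)} = - \frac{1}{2}$ ($K{\left(T,J \right)} = 0 \left(- \frac{1}{4}\right) - \frac{1}{2} = 0 - \frac{1}{2} = - \frac{1}{2}$)
$\left(h + K{\left(-10,1 \right)}\right) n = \left(2 - \frac{1}{2}\right) \left(-12\right) = \frac{3}{2} \left(-12\right) = -18$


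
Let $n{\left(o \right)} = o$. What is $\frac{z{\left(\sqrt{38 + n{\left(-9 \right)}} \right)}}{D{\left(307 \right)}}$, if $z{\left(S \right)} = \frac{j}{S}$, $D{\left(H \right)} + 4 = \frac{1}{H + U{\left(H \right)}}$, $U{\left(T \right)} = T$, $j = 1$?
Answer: $- \frac{614 \sqrt{29}}{71195} \approx -0.046443$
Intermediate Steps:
$D{\left(H \right)} = -4 + \frac{1}{2 H}$ ($D{\left(H \right)} = -4 + \frac{1}{H + H} = -4 + \frac{1}{2 H}$)
$z{\left(S \right)} = \frac{1}{S}$ ($z{\left(S \right)} = 1 \frac{1}{S} = \frac{1}{S}$)
$\frac{z{\left(\sqrt{38 + n{\left(-9 \right)}} \right)}}{D{\left(307 \right)}} = \frac{1}{\sqrt{38 - 9} \left(-4 + \frac{1}{2 \cdot 307}\right)} = \frac{1}{\sqrt{29} \left(-4 + \frac{1}{2} \cdot \frac{1}{307}\right)} = \frac{\frac{1}{29} \sqrt{29}}{-4 + \frac{1}{614}} = \frac{\frac{1}{29} \sqrt{29}}{- \frac{2455}{614}} = \frac{\sqrt{29}}{29} \left(- \frac{614}{2455}\right) = - \frac{614 \sqrt{29}}{71195}$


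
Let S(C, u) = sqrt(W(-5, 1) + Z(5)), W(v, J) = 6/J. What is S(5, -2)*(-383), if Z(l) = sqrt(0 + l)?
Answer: -383*sqrt(6 + sqrt(5)) ≈ -1099.2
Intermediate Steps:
Z(l) = sqrt(l)
S(C, u) = sqrt(6 + sqrt(5)) (S(C, u) = sqrt(6/1 + sqrt(5)) = sqrt(6*1 + sqrt(5)) = sqrt(6 + sqrt(5)))
S(5, -2)*(-383) = sqrt(6 + sqrt(5))*(-383) = -383*sqrt(6 + sqrt(5))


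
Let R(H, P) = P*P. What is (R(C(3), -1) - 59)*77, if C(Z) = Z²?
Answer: -4466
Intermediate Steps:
R(H, P) = P²
(R(C(3), -1) - 59)*77 = ((-1)² - 59)*77 = (1 - 59)*77 = -58*77 = -4466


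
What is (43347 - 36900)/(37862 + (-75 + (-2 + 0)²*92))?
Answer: 6447/38155 ≈ 0.16897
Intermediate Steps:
(43347 - 36900)/(37862 + (-75 + (-2 + 0)²*92)) = 6447/(37862 + (-75 + (-2)²*92)) = 6447/(37862 + (-75 + 4*92)) = 6447/(37862 + (-75 + 368)) = 6447/(37862 + 293) = 6447/38155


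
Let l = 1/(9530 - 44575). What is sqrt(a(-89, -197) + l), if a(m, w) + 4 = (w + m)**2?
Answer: sqrt(100453010393755)/35045 ≈ 285.99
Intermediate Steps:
l = -1/35045 (l = 1/(-35045) = -1/35045 ≈ -2.8535e-5)
a(m, w) = -4 + (m + w)**2 (a(m, w) = -4 + (w + m)**2 = -4 + (m + w)**2)
sqrt(a(-89, -197) + l) = sqrt((-4 + (-89 - 197)**2) - 1/35045) = sqrt((-4 + (-286)**2) - 1/35045) = sqrt((-4 + 81796) - 1/35045) = sqrt(81792 - 1/35045) = sqrt(2866400639/35045) = sqrt(100453010393755)/35045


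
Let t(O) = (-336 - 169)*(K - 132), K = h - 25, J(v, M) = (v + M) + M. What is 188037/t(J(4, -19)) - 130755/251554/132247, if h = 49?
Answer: 347526054603017/100799803369140 ≈ 3.4477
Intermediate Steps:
J(v, M) = v + 2*M (J(v, M) = (M + v) + M = v + 2*M)
K = 24 (K = 49 - 25 = 24)
t(O) = 54540 (t(O) = (-336 - 169)*(24 - 132) = -505*(-108) = 54540)
188037/t(J(4, -19)) - 130755/251554/132247 = 188037/54540 - 130755/251554/132247 = 188037*(1/54540) - 130755*1/251554*(1/132247) = 20893/6060 - 130755/251554*1/132247 = 20893/6060 - 130755/33267261838 = 347526054603017/100799803369140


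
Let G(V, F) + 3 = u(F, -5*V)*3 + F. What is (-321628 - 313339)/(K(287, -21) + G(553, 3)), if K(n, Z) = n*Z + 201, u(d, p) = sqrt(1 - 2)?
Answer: 72535642/665535 + 37351*I/665535 ≈ 108.99 + 0.056122*I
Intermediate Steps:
u(d, p) = I (u(d, p) = sqrt(-1) = I)
G(V, F) = -3 + F + 3*I (G(V, F) = -3 + (I*3 + F) = -3 + (3*I + F) = -3 + (F + 3*I) = -3 + F + 3*I)
K(n, Z) = 201 + Z*n (K(n, Z) = Z*n + 201 = 201 + Z*n)
(-321628 - 313339)/(K(287, -21) + G(553, 3)) = (-321628 - 313339)/((201 - 21*287) + (-3 + 3 + 3*I)) = -634967/((201 - 6027) + 3*I) = -634967*(-5826 - 3*I)/33942285 = -37351*(-5826 - 3*I)/1996605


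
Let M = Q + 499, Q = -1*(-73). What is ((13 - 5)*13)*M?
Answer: 59488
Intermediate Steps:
Q = 73
M = 572 (M = 73 + 499 = 572)
((13 - 5)*13)*M = ((13 - 5)*13)*572 = (8*13)*572 = 104*572 = 59488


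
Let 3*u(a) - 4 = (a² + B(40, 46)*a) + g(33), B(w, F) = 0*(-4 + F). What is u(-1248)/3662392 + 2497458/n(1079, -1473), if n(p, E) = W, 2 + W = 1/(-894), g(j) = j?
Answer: -24531366688714703/19656057864 ≈ -1.2480e+6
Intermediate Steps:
B(w, F) = 0
u(a) = 37/3 + a²/3 (u(a) = 4/3 + ((a² + 0*a) + 33)/3 = 4/3 + ((a² + 0) + 33)/3 = 4/3 + (a² + 33)/3 = 4/3 + (33 + a²)/3 = 4/3 + (11 + a²/3) = 37/3 + a²/3)
W = -1789/894 (W = -2 + 1/(-894) = -2 - 1/894 = -1789/894 ≈ -2.0011)
n(p, E) = -1789/894
u(-1248)/3662392 + 2497458/n(1079, -1473) = (37/3 + (⅓)*(-1248)²)/3662392 + 2497458/(-1789/894) = (37/3 + (⅓)*1557504)*(1/3662392) + 2497458*(-894/1789) = (37/3 + 519168)*(1/3662392) - 2232727452/1789 = (1557541/3)*(1/3662392) - 2232727452/1789 = 1557541/10987176 - 2232727452/1789 = -24531366688714703/19656057864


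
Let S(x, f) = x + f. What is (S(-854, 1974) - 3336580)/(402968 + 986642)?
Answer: -333546/138961 ≈ -2.4003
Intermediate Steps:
S(x, f) = f + x
(S(-854, 1974) - 3336580)/(402968 + 986642) = ((1974 - 854) - 3336580)/(402968 + 986642) = (1120 - 3336580)/1389610 = -3335460*1/1389610 = -333546/138961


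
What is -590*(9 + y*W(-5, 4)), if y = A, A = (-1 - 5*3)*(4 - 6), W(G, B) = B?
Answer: -80830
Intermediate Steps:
A = 32 (A = (-1 - 15)*(-2) = -16*(-2) = 32)
y = 32
-590*(9 + y*W(-5, 4)) = -590*(9 + 32*4) = -590*(9 + 128) = -590*137 = -80830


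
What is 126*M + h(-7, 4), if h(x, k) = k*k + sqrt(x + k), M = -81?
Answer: -10190 + I*sqrt(3) ≈ -10190.0 + 1.732*I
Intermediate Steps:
h(x, k) = k**2 + sqrt(k + x)
126*M + h(-7, 4) = 126*(-81) + (4**2 + sqrt(4 - 7)) = -10206 + (16 + sqrt(-3)) = -10206 + (16 + I*sqrt(3)) = -10190 + I*sqrt(3)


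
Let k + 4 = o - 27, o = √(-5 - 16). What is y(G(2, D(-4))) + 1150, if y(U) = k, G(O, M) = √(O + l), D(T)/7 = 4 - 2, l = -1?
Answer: 1119 + I*√21 ≈ 1119.0 + 4.5826*I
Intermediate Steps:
o = I*√21 (o = √(-21) = I*√21 ≈ 4.5826*I)
D(T) = 14 (D(T) = 7*(4 - 2) = 7*2 = 14)
k = -31 + I*√21 (k = -4 + (I*√21 - 27) = -4 + (-27 + I*√21) = -31 + I*√21 ≈ -31.0 + 4.5826*I)
G(O, M) = √(-1 + O) (G(O, M) = √(O - 1) = √(-1 + O))
y(U) = -31 + I*√21
y(G(2, D(-4))) + 1150 = (-31 + I*√21) + 1150 = 1119 + I*√21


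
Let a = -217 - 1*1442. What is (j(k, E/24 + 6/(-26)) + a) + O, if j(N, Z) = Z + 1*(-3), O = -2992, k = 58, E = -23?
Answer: -1452419/312 ≈ -4655.2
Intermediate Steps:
a = -1659 (a = -217 - 1442 = -1659)
j(N, Z) = -3 + Z (j(N, Z) = Z - 3 = -3 + Z)
(j(k, E/24 + 6/(-26)) + a) + O = ((-3 + (-23/24 + 6/(-26))) - 1659) - 2992 = ((-3 + (-23*1/24 + 6*(-1/26))) - 1659) - 2992 = ((-3 + (-23/24 - 3/13)) - 1659) - 2992 = ((-3 - 371/312) - 1659) - 2992 = (-1307/312 - 1659) - 2992 = -518915/312 - 2992 = -1452419/312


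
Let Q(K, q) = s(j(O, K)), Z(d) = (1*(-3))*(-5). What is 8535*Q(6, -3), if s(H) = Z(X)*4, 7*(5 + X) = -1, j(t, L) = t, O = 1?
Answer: 512100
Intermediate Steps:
X = -36/7 (X = -5 + (⅐)*(-1) = -5 - ⅐ = -36/7 ≈ -5.1429)
Z(d) = 15 (Z(d) = -3*(-5) = 15)
s(H) = 60 (s(H) = 15*4 = 60)
Q(K, q) = 60
8535*Q(6, -3) = 8535*60 = 512100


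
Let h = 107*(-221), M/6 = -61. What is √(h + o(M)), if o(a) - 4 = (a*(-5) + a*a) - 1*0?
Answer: √112143 ≈ 334.88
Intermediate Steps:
M = -366 (M = 6*(-61) = -366)
h = -23647
o(a) = 4 + a² - 5*a (o(a) = 4 + ((a*(-5) + a*a) - 1*0) = 4 + ((-5*a + a²) + 0) = 4 + ((a² - 5*a) + 0) = 4 + (a² - 5*a) = 4 + a² - 5*a)
√(h + o(M)) = √(-23647 + (4 + (-366)² - 5*(-366))) = √(-23647 + (4 + 133956 + 1830)) = √(-23647 + 135790) = √112143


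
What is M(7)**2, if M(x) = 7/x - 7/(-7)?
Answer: 4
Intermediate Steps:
M(x) = 1 + 7/x (M(x) = 7/x - 7*(-1/7) = 7/x + 1 = 1 + 7/x)
M(7)**2 = ((7 + 7)/7)**2 = ((1/7)*14)**2 = 2**2 = 4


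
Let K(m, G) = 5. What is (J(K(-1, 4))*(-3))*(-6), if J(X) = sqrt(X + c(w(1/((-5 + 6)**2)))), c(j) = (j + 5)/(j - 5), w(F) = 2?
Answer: 12*sqrt(6) ≈ 29.394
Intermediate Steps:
c(j) = (5 + j)/(-5 + j)
J(X) = sqrt(-7/3 + X) (J(X) = sqrt(X + (5 + 2)/(-5 + 2)) = sqrt(X + 7/(-3)) = sqrt(X - 1/3*7) = sqrt(X - 7/3) = sqrt(-7/3 + X))
(J(K(-1, 4))*(-3))*(-6) = ((sqrt(-21 + 9*5)/3)*(-3))*(-6) = ((sqrt(-21 + 45)/3)*(-3))*(-6) = ((sqrt(24)/3)*(-3))*(-6) = (((2*sqrt(6))/3)*(-3))*(-6) = ((2*sqrt(6)/3)*(-3))*(-6) = -2*sqrt(6)*(-6) = 12*sqrt(6)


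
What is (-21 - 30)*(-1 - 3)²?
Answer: -816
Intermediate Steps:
(-21 - 30)*(-1 - 3)² = -51*(-4)² = -51*16 = -816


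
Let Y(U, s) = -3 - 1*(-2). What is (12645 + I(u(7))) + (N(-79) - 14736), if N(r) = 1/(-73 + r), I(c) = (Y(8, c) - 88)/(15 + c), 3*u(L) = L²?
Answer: -14958443/7144 ≈ -2093.8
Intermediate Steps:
u(L) = L²/3
Y(U, s) = -1 (Y(U, s) = -3 + 2 = -1)
I(c) = -89/(15 + c) (I(c) = (-1 - 88)/(15 + c) = -89/(15 + c))
(12645 + I(u(7))) + (N(-79) - 14736) = (12645 - 89/(15 + (⅓)*7²)) + (1/(-73 - 79) - 14736) = (12645 - 89/(15 + (⅓)*49)) + (1/(-152) - 14736) = (12645 - 89/(15 + 49/3)) + (-1/152 - 14736) = (12645 - 89/94/3) - 2239873/152 = (12645 - 89*3/94) - 2239873/152 = (12645 - 267/94) - 2239873/152 = 1188363/94 - 2239873/152 = -14958443/7144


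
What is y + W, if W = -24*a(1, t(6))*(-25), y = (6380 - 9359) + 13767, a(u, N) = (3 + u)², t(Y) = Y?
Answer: 20388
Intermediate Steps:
y = 10788 (y = -2979 + 13767 = 10788)
W = 9600 (W = -24*(3 + 1)²*(-25) = -24*4²*(-25) = -24*16*(-25) = -384*(-25) = 9600)
y + W = 10788 + 9600 = 20388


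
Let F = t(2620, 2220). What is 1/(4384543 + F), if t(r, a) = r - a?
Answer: 1/4384943 ≈ 2.2805e-7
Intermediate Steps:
F = 400 (F = 2620 - 1*2220 = 2620 - 2220 = 400)
1/(4384543 + F) = 1/(4384543 + 400) = 1/4384943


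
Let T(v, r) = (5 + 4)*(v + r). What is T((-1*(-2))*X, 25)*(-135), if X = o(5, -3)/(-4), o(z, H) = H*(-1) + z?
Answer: -25515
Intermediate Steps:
o(z, H) = z - H (o(z, H) = -H + z = z - H)
X = -2 (X = (5 - 1*(-3))/(-4) = (5 + 3)*(-¼) = 8*(-¼) = -2)
T(v, r) = 9*r + 9*v (T(v, r) = 9*(r + v) = 9*r + 9*v)
T((-1*(-2))*X, 25)*(-135) = (9*25 + 9*(-1*(-2)*(-2)))*(-135) = (225 + 9*(2*(-2)))*(-135) = (225 + 9*(-4))*(-135) = (225 - 36)*(-135) = 189*(-135) = -25515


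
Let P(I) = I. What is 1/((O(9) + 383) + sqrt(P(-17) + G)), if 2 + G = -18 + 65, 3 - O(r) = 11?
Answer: 375/140597 - 2*sqrt(7)/140597 ≈ 0.0026296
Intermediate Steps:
O(r) = -8 (O(r) = 3 - 1*11 = 3 - 11 = -8)
G = 45 (G = -2 + (-18 + 65) = -2 + 47 = 45)
1/((O(9) + 383) + sqrt(P(-17) + G)) = 1/((-8 + 383) + sqrt(-17 + 45)) = 1/(375 + sqrt(28)) = 1/(375 + 2*sqrt(7))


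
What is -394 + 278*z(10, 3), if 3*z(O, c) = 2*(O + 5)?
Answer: 2386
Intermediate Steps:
z(O, c) = 10/3 + 2*O/3 (z(O, c) = (2*(O + 5))/3 = (2*(5 + O))/3 = (10 + 2*O)/3 = 10/3 + 2*O/3)
-394 + 278*z(10, 3) = -394 + 278*(10/3 + (⅔)*10) = -394 + 278*(10/3 + 20/3) = -394 + 278*10 = -394 + 2780 = 2386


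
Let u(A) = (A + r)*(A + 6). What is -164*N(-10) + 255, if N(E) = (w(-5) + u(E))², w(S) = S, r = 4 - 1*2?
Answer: -119301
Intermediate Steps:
r = 2 (r = 4 - 2 = 2)
u(A) = (2 + A)*(6 + A) (u(A) = (A + 2)*(A + 6) = (2 + A)*(6 + A))
N(E) = (7 + E² + 8*E)² (N(E) = (-5 + (12 + E² + 8*E))² = (7 + E² + 8*E)²)
-164*N(-10) + 255 = -164*(7 + (-10)² + 8*(-10))² + 255 = -164*(7 + 100 - 80)² + 255 = -164*27² + 255 = -164*729 + 255 = -119556 + 255 = -119301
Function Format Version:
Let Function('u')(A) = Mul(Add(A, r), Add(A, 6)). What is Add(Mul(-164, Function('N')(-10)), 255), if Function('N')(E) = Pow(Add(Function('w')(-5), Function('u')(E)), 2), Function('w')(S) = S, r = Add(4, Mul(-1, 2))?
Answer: -119301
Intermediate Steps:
r = 2 (r = Add(4, -2) = 2)
Function('u')(A) = Mul(Add(2, A), Add(6, A)) (Function('u')(A) = Mul(Add(A, 2), Add(A, 6)) = Mul(Add(2, A), Add(6, A)))
Function('N')(E) = Pow(Add(7, Pow(E, 2), Mul(8, E)), 2) (Function('N')(E) = Pow(Add(-5, Add(12, Pow(E, 2), Mul(8, E))), 2) = Pow(Add(7, Pow(E, 2), Mul(8, E)), 2))
Add(Mul(-164, Function('N')(-10)), 255) = Add(Mul(-164, Pow(Add(7, Pow(-10, 2), Mul(8, -10)), 2)), 255) = Add(Mul(-164, Pow(Add(7, 100, -80), 2)), 255) = Add(Mul(-164, Pow(27, 2)), 255) = Add(Mul(-164, 729), 255) = Add(-119556, 255) = -119301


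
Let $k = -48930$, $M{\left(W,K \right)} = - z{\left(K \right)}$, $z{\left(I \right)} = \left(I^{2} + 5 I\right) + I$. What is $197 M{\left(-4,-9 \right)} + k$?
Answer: $-54249$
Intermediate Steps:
$z{\left(I \right)} = I^{2} + 6 I$
$M{\left(W,K \right)} = - K \left(6 + K\right)$
$197 M{\left(-4,-9 \right)} + k = 197 \left(\left(-1\right) \left(-9\right) \left(6 - 9\right)\right) - 48930 = 197 \left(\left(-1\right) \left(-9\right) \left(-3\right)\right) - 48930 = 197 \left(-27\right) - 48930 = -5319 - 48930 = -54249$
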